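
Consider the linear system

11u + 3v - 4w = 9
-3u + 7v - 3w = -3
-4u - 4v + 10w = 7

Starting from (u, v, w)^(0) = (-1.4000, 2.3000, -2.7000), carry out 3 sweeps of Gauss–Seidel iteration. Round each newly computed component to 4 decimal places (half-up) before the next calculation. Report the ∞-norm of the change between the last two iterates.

Iteration 1:
  u = (9 - (3)·2.3000 - (-4)·-2.7000) / (11) = -0.7909
  v = (-3 - (-3)·-0.7909 - (-3)·-2.7000) / (7) = -1.9247
  w = (7 - (-4)·-0.7909 - (-4)·-1.9247) / (10) = -0.3862
Iteration 2:
  u = (9 - (3)·-1.9247 - (-4)·-0.3862) / (11) = 1.2027
  v = (-3 - (-3)·1.2027 - (-3)·-0.3862) / (7) = -0.0786
  w = (7 - (-4)·1.2027 - (-4)·-0.0786) / (10) = 1.1496
Iteration 3:
  u = (9 - (3)·-0.0786 - (-4)·1.1496) / (11) = 1.2577
  v = (-3 - (-3)·1.2577 - (-3)·1.1496) / (7) = 0.6031
  w = (7 - (-4)·1.2577 - (-4)·0.6031) / (10) = 1.4443
Change: (0.0550, 0.6817, 0.2947) → max |·| = 0.6817

0.6817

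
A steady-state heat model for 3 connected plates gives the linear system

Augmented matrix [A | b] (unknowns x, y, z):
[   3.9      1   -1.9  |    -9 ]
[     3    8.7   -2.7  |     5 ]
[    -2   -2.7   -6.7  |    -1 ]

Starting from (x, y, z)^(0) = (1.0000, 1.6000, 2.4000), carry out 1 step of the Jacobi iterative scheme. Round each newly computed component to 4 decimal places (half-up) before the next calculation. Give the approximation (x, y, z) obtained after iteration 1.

Iteration 1:
  x = (-9 - (1)·1.6000 - (-1.9)·2.4000) / (3.9) = -1.5487
  y = (5 - (3)·1.0000 - (-2.7)·2.4000) / (8.7) = 0.9747
  z = (-1 - (-2)·1.0000 - (-2.7)·1.6000) / (-6.7) = -0.7940

(-1.5487, 0.9747, -0.7940)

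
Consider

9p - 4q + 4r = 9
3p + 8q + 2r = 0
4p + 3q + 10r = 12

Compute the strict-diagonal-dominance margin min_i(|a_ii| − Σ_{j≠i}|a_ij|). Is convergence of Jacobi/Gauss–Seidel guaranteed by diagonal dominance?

row 1: |9| − (4+4) = 1
row 2: |8| − (3+2) = 3
row 3: |10| − (4+3) = 3
minimum over rows = 1 → strictly diagonally dominant (convergence guaranteed)

1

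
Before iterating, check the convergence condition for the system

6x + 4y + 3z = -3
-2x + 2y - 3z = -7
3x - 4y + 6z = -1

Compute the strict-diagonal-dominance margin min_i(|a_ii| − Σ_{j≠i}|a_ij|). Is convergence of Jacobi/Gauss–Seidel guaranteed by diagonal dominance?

-3

row 1: |6| − (4+3) = -1
row 2: |2| − (2+3) = -3
row 3: |6| − (3+4) = -1
minimum over rows = -3 → not strictly diagonally dominant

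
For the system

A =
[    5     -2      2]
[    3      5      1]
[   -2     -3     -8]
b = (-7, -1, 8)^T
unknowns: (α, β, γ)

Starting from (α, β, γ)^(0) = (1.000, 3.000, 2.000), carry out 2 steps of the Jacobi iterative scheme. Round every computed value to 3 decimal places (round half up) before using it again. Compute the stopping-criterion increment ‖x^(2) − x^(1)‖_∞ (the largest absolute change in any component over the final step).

2.075

Iteration 1:
  α = (-7 - (-2)·3.000 - (2)·2.000) / (5) = -1.000
  β = (-1 - (3)·1.000 - (1)·2.000) / (5) = -1.200
  γ = (8 - (-2)·1.000 - (-3)·3.000) / (-8) = -2.375
Iteration 2:
  α = (-7 - (-2)·-1.200 - (2)·-2.375) / (5) = -0.930
  β = (-1 - (3)·-1.000 - (1)·-2.375) / (5) = 0.875
  γ = (8 - (-2)·-1.000 - (-3)·-1.200) / (-8) = -0.300
Change: (0.070, 2.075, 2.075) → max |·| = 2.075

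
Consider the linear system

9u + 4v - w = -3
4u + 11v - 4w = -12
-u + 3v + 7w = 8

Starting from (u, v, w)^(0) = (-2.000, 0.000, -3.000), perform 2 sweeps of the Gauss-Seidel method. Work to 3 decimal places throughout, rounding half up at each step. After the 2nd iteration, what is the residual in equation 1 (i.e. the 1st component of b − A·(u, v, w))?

Iteration 1:
  u = (-3 - (4)·0.000 - (-1)·-3.000) / (9) = -0.667
  v = (-12 - (4)·-0.667 - (-4)·-3.000) / (11) = -1.939
  w = (8 - (-1)·-0.667 - (3)·-1.939) / (7) = 1.879
Iteration 2:
  u = (-3 - (4)·-1.939 - (-1)·1.879) / (9) = 0.737
  v = (-12 - (4)·0.737 - (-4)·1.879) / (11) = -0.676
  w = (8 - (-1)·0.737 - (3)·-0.676) / (7) = 1.538
Residual b − A·x = (-5.391, -1.360, -0.001)

-5.391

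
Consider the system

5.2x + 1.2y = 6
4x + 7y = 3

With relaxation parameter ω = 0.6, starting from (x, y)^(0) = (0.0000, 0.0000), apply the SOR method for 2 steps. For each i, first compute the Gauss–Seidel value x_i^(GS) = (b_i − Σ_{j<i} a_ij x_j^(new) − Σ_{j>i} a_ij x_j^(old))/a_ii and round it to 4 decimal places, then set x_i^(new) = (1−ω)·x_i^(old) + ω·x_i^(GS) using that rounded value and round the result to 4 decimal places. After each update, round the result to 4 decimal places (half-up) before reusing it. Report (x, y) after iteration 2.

Iteration 1:
  x: GS value = (6 - (1.2)·0.0000) / (5.2) = 1.1538;  x ← (1−ω)·0.0000 + ω·1.1538 = 0.6923
  y: GS value = (3 - (4)·0.6923) / (7) = 0.0330;  y ← (1−ω)·0.0000 + ω·0.0330 = 0.0198
Iteration 2:
  x: GS value = (6 - (1.2)·0.0198) / (5.2) = 1.1493;  x ← (1−ω)·0.6923 + ω·1.1493 = 0.9665
  y: GS value = (3 - (4)·0.9665) / (7) = -0.1237;  y ← (1−ω)·0.0198 + ω·-0.1237 = -0.0663

(0.9665, -0.0663)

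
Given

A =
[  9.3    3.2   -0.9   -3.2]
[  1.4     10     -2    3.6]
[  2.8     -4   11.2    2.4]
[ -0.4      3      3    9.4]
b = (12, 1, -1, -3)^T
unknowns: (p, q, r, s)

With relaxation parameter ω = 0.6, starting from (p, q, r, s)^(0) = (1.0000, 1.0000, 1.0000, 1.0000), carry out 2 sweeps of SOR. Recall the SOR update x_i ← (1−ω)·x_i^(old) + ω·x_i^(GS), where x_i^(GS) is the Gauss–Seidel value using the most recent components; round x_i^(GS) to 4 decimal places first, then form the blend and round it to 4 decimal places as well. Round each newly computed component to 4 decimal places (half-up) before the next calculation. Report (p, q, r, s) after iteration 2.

Iteration 1:
  p: GS value = (12 - (3.2)·1.0000 - (-0.9)·1.0000 - (-3.2)·1.0000) / (9.3) = 1.3871;  p ← (1−ω)·1.0000 + ω·1.3871 = 1.2323
  q: GS value = (1 - (1.4)·1.2323 - (-2)·1.0000 - (3.6)·1.0000) / (10) = -0.2325;  q ← (1−ω)·1.0000 + ω·-0.2325 = 0.2605
  r: GS value = (-1 - (2.8)·1.2323 - (-4)·0.2605 - (2.4)·1.0000) / (11.2) = -0.5186;  r ← (1−ω)·1.0000 + ω·-0.5186 = 0.0888
  s: GS value = (-3 - (-0.4)·1.2323 - (3)·0.2605 - (3)·0.0888) / (9.4) = -0.3782;  s ← (1−ω)·1.0000 + ω·-0.3782 = 0.1731
Iteration 2:
  p: GS value = (12 - (3.2)·0.2605 - (-0.9)·0.0888 - (-3.2)·0.1731) / (9.3) = 1.2688;  p ← (1−ω)·1.2323 + ω·1.2688 = 1.2542
  q: GS value = (1 - (1.4)·1.2542 - (-2)·0.0888 - (3.6)·0.1731) / (10) = -0.1201;  q ← (1−ω)·0.2605 + ω·-0.1201 = 0.0321
  r: GS value = (-1 - (2.8)·1.2542 - (-4)·0.0321 - (2.4)·0.1731) / (11.2) = -0.4285;  r ← (1−ω)·0.0888 + ω·-0.4285 = -0.2216
  s: GS value = (-3 - (-0.4)·1.2542 - (3)·0.0321 - (3)·-0.2216) / (9.4) = -0.2053;  s ← (1−ω)·0.1731 + ω·-0.2053 = -0.0539

(1.2542, 0.0321, -0.2216, -0.0539)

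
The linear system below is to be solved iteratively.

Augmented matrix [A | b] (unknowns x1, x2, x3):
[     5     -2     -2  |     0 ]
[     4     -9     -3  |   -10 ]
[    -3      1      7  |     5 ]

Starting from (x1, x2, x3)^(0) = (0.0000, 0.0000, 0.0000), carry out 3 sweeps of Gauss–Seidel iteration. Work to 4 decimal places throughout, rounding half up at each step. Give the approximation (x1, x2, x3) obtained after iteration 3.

Iteration 1:
  x1 = (0 - (-2)·0.0000 - (-2)·0.0000) / (5) = 0.0000
  x2 = (-10 - (4)·0.0000 - (-3)·0.0000) / (-9) = 1.1111
  x3 = (5 - (-3)·0.0000 - (1)·1.1111) / (7) = 0.5556
Iteration 2:
  x1 = (0 - (-2)·1.1111 - (-2)·0.5556) / (5) = 0.6667
  x2 = (-10 - (4)·0.6667 - (-3)·0.5556) / (-9) = 1.2222
  x3 = (5 - (-3)·0.6667 - (1)·1.2222) / (7) = 0.8254
Iteration 3:
  x1 = (0 - (-2)·1.2222 - (-2)·0.8254) / (5) = 0.8190
  x2 = (-10 - (4)·0.8190 - (-3)·0.8254) / (-9) = 1.2000
  x3 = (5 - (-3)·0.8190 - (1)·1.2000) / (7) = 0.8939

(0.8190, 1.2000, 0.8939)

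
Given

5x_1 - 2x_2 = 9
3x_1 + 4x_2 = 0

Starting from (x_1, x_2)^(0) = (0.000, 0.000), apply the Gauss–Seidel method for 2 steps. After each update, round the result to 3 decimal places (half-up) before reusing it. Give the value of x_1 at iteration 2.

1.260

Iteration 1:
  x_1 = (9 - (-2)·0.000) / (5) = 1.800
  x_2 = (0 - (3)·1.800) / (4) = -1.350
Iteration 2:
  x_1 = (9 - (-2)·-1.350) / (5) = 1.260
  x_2 = (0 - (3)·1.260) / (4) = -0.945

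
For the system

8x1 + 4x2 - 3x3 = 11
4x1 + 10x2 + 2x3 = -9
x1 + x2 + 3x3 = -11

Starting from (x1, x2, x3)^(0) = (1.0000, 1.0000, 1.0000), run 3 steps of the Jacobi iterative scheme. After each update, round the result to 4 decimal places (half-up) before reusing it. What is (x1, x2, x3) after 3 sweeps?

(0.2979, -0.3833, -3.6556)

Iteration 1:
  x1 = (11 - (4)·1.0000 - (-3)·1.0000) / (8) = 1.2500
  x2 = (-9 - (4)·1.0000 - (2)·1.0000) / (10) = -1.5000
  x3 = (-11 - (1)·1.0000 - (1)·1.0000) / (3) = -4.3333
Iteration 2:
  x1 = (11 - (4)·-1.5000 - (-3)·-4.3333) / (8) = 0.5000
  x2 = (-9 - (4)·1.2500 - (2)·-4.3333) / (10) = -0.5333
  x3 = (-11 - (1)·1.2500 - (1)·-1.5000) / (3) = -3.5833
Iteration 3:
  x1 = (11 - (4)·-0.5333 - (-3)·-3.5833) / (8) = 0.2979
  x2 = (-9 - (4)·0.5000 - (2)·-3.5833) / (10) = -0.3833
  x3 = (-11 - (1)·0.5000 - (1)·-0.5333) / (3) = -3.6556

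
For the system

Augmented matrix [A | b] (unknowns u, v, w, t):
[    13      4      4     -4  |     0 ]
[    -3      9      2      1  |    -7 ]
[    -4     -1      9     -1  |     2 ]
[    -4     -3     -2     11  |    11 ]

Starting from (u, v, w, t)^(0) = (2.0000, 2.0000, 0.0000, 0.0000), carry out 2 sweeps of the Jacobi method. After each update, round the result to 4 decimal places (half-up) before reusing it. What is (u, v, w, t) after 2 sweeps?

(0.3232, -1.5317, 0.1889, 0.9883)

Iteration 1:
  u = (0 - (4)·2.0000 - (4)·0.0000 - (-4)·0.0000) / (13) = -0.6154
  v = (-7 - (-3)·2.0000 - (2)·0.0000 - (1)·0.0000) / (9) = -0.1111
  w = (2 - (-4)·2.0000 - (-1)·2.0000 - (-1)·0.0000) / (9) = 1.3333
  t = (11 - (-4)·2.0000 - (-3)·2.0000 - (-2)·0.0000) / (11) = 2.2727
Iteration 2:
  u = (0 - (4)·-0.1111 - (4)·1.3333 - (-4)·2.2727) / (13) = 0.3232
  v = (-7 - (-3)·-0.6154 - (2)·1.3333 - (1)·2.2727) / (9) = -1.5317
  w = (2 - (-4)·-0.6154 - (-1)·-0.1111 - (-1)·2.2727) / (9) = 0.1889
  t = (11 - (-4)·-0.6154 - (-3)·-0.1111 - (-2)·1.3333) / (11) = 0.9883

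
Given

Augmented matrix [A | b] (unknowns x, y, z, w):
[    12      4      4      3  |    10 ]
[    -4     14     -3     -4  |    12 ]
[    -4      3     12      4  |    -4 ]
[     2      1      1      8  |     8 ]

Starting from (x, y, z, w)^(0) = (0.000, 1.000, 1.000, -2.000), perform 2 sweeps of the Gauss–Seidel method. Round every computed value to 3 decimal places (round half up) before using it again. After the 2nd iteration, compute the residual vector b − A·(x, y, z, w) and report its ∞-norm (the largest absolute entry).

2.790

Iteration 1:
  x = (10 - (4)·1.000 - (4)·1.000 - (3)·-2.000) / (12) = 0.667
  y = (12 - (-4)·0.667 - (-3)·1.000 - (-4)·-2.000) / (14) = 0.691
  z = (-4 - (-4)·0.667 - (3)·0.691 - (4)·-2.000) / (12) = 0.383
  w = (8 - (2)·0.667 - (1)·0.691 - (1)·0.383) / (8) = 0.699
Iteration 2:
  x = (10 - (4)·0.691 - (4)·0.383 - (3)·0.699) / (12) = 0.301
  y = (12 - (-4)·0.301 - (-3)·0.383 - (-4)·0.699) / (14) = 1.225
  z = (-4 - (-4)·0.301 - (3)·1.225 - (4)·0.699) / (12) = -0.772
  w = (8 - (2)·0.301 - (1)·1.225 - (1)·-0.772) / (8) = 0.868
Residual b − A·x = (1.972, -2.790, -0.679, 0.001); ∞-norm = 2.790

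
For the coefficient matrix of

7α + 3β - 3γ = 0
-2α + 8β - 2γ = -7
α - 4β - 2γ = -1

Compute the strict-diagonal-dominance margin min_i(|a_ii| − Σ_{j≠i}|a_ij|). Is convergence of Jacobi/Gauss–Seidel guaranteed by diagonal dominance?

row 1: |7| − (3+3) = 1
row 2: |8| − (2+2) = 4
row 3: |-2| − (1+4) = -3
minimum over rows = -3 → not strictly diagonally dominant

-3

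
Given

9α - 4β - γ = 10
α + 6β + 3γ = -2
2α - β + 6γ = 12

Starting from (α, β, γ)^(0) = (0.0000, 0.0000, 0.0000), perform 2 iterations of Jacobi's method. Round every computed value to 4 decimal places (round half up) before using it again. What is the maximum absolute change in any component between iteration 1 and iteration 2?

Iteration 1:
  α = (10 - (-4)·0.0000 - (-1)·0.0000) / (9) = 1.1111
  β = (-2 - (1)·0.0000 - (3)·0.0000) / (6) = -0.3333
  γ = (12 - (2)·0.0000 - (-1)·0.0000) / (6) = 2.0000
Iteration 2:
  α = (10 - (-4)·-0.3333 - (-1)·2.0000) / (9) = 1.1852
  β = (-2 - (1)·1.1111 - (3)·2.0000) / (6) = -1.5185
  γ = (12 - (2)·1.1111 - (-1)·-0.3333) / (6) = 1.5741
Change: (0.0741, -1.1852, -0.4259) → max |·| = 1.1852

1.1852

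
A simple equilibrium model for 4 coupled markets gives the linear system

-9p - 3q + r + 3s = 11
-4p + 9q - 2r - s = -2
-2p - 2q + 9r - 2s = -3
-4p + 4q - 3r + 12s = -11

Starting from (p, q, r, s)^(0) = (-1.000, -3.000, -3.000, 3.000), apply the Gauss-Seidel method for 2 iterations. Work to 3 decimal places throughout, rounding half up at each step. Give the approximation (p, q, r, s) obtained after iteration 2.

Iteration 1:
  p = (11 - (-3)·-3.000 - (1)·-3.000 - (3)·3.000) / (-9) = 0.444
  q = (-2 - (-4)·0.444 - (-2)·-3.000 - (-1)·3.000) / (9) = -0.358
  r = (-3 - (-2)·0.444 - (-2)·-0.358 - (-2)·3.000) / (9) = 0.352
  s = (-11 - (-4)·0.444 - (4)·-0.358 - (-3)·0.352) / (12) = -0.561
Iteration 2:
  p = (11 - (-3)·-0.358 - (1)·0.352 - (3)·-0.561) / (-9) = -1.251
  q = (-2 - (-4)·-1.251 - (-2)·0.352 - (-1)·-0.561) / (9) = -0.762
  r = (-3 - (-2)·-1.251 - (-2)·-0.762 - (-2)·-0.561) / (9) = -0.905
  s = (-11 - (-4)·-1.251 - (4)·-0.762 - (-3)·-0.905) / (12) = -1.306

(-1.251, -0.762, -0.905, -1.306)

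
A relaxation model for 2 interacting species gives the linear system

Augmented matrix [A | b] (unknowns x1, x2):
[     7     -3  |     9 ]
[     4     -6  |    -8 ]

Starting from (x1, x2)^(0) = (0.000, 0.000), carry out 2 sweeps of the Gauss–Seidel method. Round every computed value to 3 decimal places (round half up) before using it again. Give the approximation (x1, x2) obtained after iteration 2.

(2.225, 2.817)

Iteration 1:
  x1 = (9 - (-3)·0.000) / (7) = 1.286
  x2 = (-8 - (4)·1.286) / (-6) = 2.191
Iteration 2:
  x1 = (9 - (-3)·2.191) / (7) = 2.225
  x2 = (-8 - (4)·2.225) / (-6) = 2.817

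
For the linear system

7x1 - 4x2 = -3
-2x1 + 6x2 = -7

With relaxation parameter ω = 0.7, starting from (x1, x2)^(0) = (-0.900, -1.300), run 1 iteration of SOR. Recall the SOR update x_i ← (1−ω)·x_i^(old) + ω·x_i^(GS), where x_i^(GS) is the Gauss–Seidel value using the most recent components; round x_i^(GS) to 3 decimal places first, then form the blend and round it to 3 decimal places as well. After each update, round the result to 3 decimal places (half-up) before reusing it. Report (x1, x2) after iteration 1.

Iteration 1:
  x1: GS value = (-3 - (-4)·-1.300) / (7) = -1.171;  x1 ← (1−ω)·-0.900 + ω·-1.171 = -1.090
  x2: GS value = (-7 - (-2)·-1.090) / (6) = -1.530;  x2 ← (1−ω)·-1.300 + ω·-1.530 = -1.461

(-1.090, -1.461)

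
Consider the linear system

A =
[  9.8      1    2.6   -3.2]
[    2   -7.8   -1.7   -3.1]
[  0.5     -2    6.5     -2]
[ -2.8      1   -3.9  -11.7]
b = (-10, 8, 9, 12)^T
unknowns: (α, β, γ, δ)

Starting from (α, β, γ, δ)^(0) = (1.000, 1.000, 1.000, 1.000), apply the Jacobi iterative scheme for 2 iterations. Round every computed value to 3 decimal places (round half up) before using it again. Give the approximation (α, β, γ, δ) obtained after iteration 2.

Iteration 1:
  α = (-10 - (1)·1.000 - (2.6)·1.000 - (-3.2)·1.000) / (9.8) = -1.061
  β = (8 - (2)·1.000 - (-1.7)·1.000 - (-3.1)·1.000) / (-7.8) = -1.385
  γ = (9 - (0.5)·1.000 - (-2)·1.000 - (-2)·1.000) / (6.5) = 1.923
  δ = (12 - (-2.8)·1.000 - (1)·1.000 - (-3.9)·1.000) / (-11.7) = -1.513
Iteration 2:
  α = (-10 - (1)·-1.385 - (2.6)·1.923 - (-3.2)·-1.513) / (9.8) = -1.883
  β = (8 - (2)·-1.061 - (-1.7)·1.923 - (-3.1)·-1.513) / (-7.8) = -1.115
  γ = (9 - (0.5)·-1.061 - (-2)·-1.385 - (-2)·-1.513) / (6.5) = 0.575
  δ = (12 - (-2.8)·-1.061 - (1)·-1.385 - (-3.9)·1.923) / (-11.7) = -1.531

(-1.883, -1.115, 0.575, -1.531)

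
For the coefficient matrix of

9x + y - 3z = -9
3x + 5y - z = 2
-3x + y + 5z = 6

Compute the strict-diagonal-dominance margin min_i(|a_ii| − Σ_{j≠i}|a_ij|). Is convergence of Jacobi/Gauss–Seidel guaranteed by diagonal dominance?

1

row 1: |9| − (1+3) = 5
row 2: |5| − (3+1) = 1
row 3: |5| − (3+1) = 1
minimum over rows = 1 → strictly diagonally dominant (convergence guaranteed)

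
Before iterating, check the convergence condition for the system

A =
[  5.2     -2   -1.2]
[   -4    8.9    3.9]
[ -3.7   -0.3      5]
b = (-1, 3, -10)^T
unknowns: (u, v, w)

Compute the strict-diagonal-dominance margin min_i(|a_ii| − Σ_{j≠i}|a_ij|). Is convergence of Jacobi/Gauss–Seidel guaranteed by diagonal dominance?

1

row 1: |5.2| − (2+1.2) = 2
row 2: |8.9| − (4+3.9) = 1
row 3: |5| − (3.7+0.3) = 1
minimum over rows = 1 → strictly diagonally dominant (convergence guaranteed)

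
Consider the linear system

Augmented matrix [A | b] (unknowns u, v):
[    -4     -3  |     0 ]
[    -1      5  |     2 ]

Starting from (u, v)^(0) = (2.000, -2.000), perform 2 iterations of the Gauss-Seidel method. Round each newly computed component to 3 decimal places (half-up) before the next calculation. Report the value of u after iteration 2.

-0.525

Iteration 1:
  u = (0 - (-3)·-2.000) / (-4) = 1.500
  v = (2 - (-1)·1.500) / (5) = 0.700
Iteration 2:
  u = (0 - (-3)·0.700) / (-4) = -0.525
  v = (2 - (-1)·-0.525) / (5) = 0.295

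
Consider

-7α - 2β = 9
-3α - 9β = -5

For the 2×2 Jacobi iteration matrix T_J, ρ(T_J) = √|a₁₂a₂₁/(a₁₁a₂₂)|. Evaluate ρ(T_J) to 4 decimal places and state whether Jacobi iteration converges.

0.3086

a₁₂a₂₁/(a₁₁a₂₂) = (-2)·(-3) / ((-7)·(-9)) = 0.095238
ρ = √|0.095238| = √0.095238 = 0.3086
ρ < 1, so Jacobi converges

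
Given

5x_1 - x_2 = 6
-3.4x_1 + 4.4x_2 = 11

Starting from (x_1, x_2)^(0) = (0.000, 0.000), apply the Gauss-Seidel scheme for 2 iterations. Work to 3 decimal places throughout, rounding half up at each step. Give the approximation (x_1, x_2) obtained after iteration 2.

(1.885, 3.957)

Iteration 1:
  x_1 = (6 - (-1)·0.000) / (5) = 1.200
  x_2 = (11 - (-3.4)·1.200) / (4.4) = 3.427
Iteration 2:
  x_1 = (6 - (-1)·3.427) / (5) = 1.885
  x_2 = (11 - (-3.4)·1.885) / (4.4) = 3.957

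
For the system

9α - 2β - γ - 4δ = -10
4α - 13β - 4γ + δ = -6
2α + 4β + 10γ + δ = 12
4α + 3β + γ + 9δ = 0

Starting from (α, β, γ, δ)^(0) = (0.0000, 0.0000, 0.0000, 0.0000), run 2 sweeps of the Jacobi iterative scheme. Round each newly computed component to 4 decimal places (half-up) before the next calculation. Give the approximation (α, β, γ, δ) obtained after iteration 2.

Iteration 1:
  α = (-10 - (-2)·0.0000 - (-1)·0.0000 - (-4)·0.0000) / (9) = -1.1111
  β = (-6 - (4)·0.0000 - (-4)·0.0000 - (1)·0.0000) / (-13) = 0.4615
  γ = (12 - (2)·0.0000 - (4)·0.0000 - (1)·0.0000) / (10) = 1.2000
  δ = (0 - (4)·0.0000 - (3)·0.0000 - (1)·0.0000) / (9) = 0.0000
Iteration 2:
  α = (-10 - (-2)·0.4615 - (-1)·1.2000 - (-4)·0.0000) / (9) = -0.8752
  β = (-6 - (4)·-1.1111 - (-4)·1.2000 - (1)·0.0000) / (-13) = -0.2496
  γ = (12 - (2)·-1.1111 - (4)·0.4615 - (1)·0.0000) / (10) = 1.2376
  δ = (0 - (4)·-1.1111 - (3)·0.4615 - (1)·1.2000) / (9) = 0.2067

(-0.8752, -0.2496, 1.2376, 0.2067)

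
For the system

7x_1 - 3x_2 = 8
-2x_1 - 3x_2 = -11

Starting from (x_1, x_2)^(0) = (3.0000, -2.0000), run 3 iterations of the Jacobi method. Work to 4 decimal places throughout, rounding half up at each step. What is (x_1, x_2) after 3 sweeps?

Iteration 1:
  x_1 = (8 - (-3)·-2.0000) / (7) = 0.2857
  x_2 = (-11 - (-2)·3.0000) / (-3) = 1.6667
Iteration 2:
  x_1 = (8 - (-3)·1.6667) / (7) = 1.8572
  x_2 = (-11 - (-2)·0.2857) / (-3) = 3.4762
Iteration 3:
  x_1 = (8 - (-3)·3.4762) / (7) = 2.6327
  x_2 = (-11 - (-2)·1.8572) / (-3) = 2.4285

(2.6327, 2.4285)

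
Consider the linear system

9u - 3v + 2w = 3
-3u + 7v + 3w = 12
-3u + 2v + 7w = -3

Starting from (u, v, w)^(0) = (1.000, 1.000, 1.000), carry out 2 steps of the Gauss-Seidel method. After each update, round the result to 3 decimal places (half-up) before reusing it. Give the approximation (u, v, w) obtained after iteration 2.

(0.972, 2.414, -0.702)

Iteration 1:
  u = (3 - (-3)·1.000 - (2)·1.000) / (9) = 0.444
  v = (12 - (-3)·0.444 - (3)·1.000) / (7) = 1.476
  w = (-3 - (-3)·0.444 - (2)·1.476) / (7) = -0.660
Iteration 2:
  u = (3 - (-3)·1.476 - (2)·-0.660) / (9) = 0.972
  v = (12 - (-3)·0.972 - (3)·-0.660) / (7) = 2.414
  w = (-3 - (-3)·0.972 - (2)·2.414) / (7) = -0.702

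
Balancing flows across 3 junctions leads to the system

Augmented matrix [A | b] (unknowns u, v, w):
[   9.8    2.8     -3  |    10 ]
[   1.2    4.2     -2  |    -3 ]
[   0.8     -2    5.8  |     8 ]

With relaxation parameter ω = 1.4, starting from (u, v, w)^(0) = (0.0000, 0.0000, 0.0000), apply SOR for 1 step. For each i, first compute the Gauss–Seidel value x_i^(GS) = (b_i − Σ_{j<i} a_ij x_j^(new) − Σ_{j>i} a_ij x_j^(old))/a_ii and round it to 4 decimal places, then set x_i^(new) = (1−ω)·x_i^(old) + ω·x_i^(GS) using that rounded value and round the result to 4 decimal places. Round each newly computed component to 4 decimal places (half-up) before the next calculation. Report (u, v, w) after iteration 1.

Iteration 1:
  u: GS value = (10 - (2.8)·0.0000 - (-3)·0.0000) / (9.8) = 1.0204;  u ← (1−ω)·0.0000 + ω·1.0204 = 1.4286
  v: GS value = (-3 - (1.2)·1.4286 - (-2)·0.0000) / (4.2) = -1.1225;  v ← (1−ω)·0.0000 + ω·-1.1225 = -1.5715
  w: GS value = (8 - (0.8)·1.4286 - (-2)·-1.5715) / (5.8) = 0.6404;  w ← (1−ω)·0.0000 + ω·0.6404 = 0.8966

(1.4286, -1.5715, 0.8966)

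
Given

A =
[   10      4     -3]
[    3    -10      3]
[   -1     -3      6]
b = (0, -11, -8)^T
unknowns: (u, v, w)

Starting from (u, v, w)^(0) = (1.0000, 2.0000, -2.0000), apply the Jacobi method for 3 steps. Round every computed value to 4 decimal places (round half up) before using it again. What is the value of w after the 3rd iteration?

-1.0800

Iteration 1:
  u = (0 - (4)·2.0000 - (-3)·-2.0000) / (10) = -1.4000
  v = (-11 - (3)·1.0000 - (3)·-2.0000) / (-10) = 0.8000
  w = (-8 - (-1)·1.0000 - (-3)·2.0000) / (6) = -0.1667
Iteration 2:
  u = (0 - (4)·0.8000 - (-3)·-0.1667) / (10) = -0.3700
  v = (-11 - (3)·-1.4000 - (3)·-0.1667) / (-10) = 0.6300
  w = (-8 - (-1)·-1.4000 - (-3)·0.8000) / (6) = -1.1667
Iteration 3:
  u = (0 - (4)·0.6300 - (-3)·-1.1667) / (10) = -0.6020
  v = (-11 - (3)·-0.3700 - (3)·-1.1667) / (-10) = 0.6390
  w = (-8 - (-1)·-0.3700 - (-3)·0.6300) / (6) = -1.0800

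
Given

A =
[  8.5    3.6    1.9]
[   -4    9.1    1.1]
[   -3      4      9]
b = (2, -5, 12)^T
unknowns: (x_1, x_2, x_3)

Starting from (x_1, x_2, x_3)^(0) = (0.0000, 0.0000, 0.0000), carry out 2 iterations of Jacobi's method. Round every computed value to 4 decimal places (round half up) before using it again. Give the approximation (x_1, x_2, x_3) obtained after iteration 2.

(0.1700, -0.6072, 1.6560)

Iteration 1:
  x_1 = (2 - (3.6)·0.0000 - (1.9)·0.0000) / (8.5) = 0.2353
  x_2 = (-5 - (-4)·0.0000 - (1.1)·0.0000) / (9.1) = -0.5495
  x_3 = (12 - (-3)·0.0000 - (4)·0.0000) / (9) = 1.3333
Iteration 2:
  x_1 = (2 - (3.6)·-0.5495 - (1.9)·1.3333) / (8.5) = 0.1700
  x_2 = (-5 - (-4)·0.2353 - (1.1)·1.3333) / (9.1) = -0.6072
  x_3 = (12 - (-3)·0.2353 - (4)·-0.5495) / (9) = 1.6560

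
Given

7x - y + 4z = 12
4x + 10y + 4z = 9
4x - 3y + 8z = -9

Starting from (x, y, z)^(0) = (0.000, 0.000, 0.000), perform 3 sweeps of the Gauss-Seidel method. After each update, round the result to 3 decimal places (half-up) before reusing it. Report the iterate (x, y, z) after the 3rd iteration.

Iteration 1:
  x = (12 - (-1)·0.000 - (4)·0.000) / (7) = 1.714
  y = (9 - (4)·1.714 - (4)·0.000) / (10) = 0.214
  z = (-9 - (4)·1.714 - (-3)·0.214) / (8) = -1.902
Iteration 2:
  x = (12 - (-1)·0.214 - (4)·-1.902) / (7) = 2.832
  y = (9 - (4)·2.832 - (4)·-1.902) / (10) = 0.528
  z = (-9 - (4)·2.832 - (-3)·0.528) / (8) = -2.343
Iteration 3:
  x = (12 - (-1)·0.528 - (4)·-2.343) / (7) = 3.129
  y = (9 - (4)·3.129 - (4)·-2.343) / (10) = 0.586
  z = (-9 - (4)·3.129 - (-3)·0.586) / (8) = -2.470

(3.129, 0.586, -2.470)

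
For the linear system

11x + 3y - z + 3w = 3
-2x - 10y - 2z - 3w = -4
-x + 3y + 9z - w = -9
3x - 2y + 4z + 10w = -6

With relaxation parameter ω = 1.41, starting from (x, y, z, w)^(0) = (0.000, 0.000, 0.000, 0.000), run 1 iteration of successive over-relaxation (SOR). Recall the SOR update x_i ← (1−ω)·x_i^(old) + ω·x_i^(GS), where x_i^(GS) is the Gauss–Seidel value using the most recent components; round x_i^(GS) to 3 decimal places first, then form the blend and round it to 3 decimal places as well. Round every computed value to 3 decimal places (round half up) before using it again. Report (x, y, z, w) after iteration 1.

Iteration 1:
  x: GS value = (3 - (3)·0.000 - (-1)·0.000 - (3)·0.000) / (11) = 0.273;  x ← (1−ω)·0.000 + ω·0.273 = 0.385
  y: GS value = (-4 - (-2)·0.385 - (-2)·0.000 - (-3)·0.000) / (-10) = 0.323;  y ← (1−ω)·0.000 + ω·0.323 = 0.455
  z: GS value = (-9 - (-1)·0.385 - (3)·0.455 - (-1)·0.000) / (9) = -1.109;  z ← (1−ω)·0.000 + ω·-1.109 = -1.564
  w: GS value = (-6 - (3)·0.385 - (-2)·0.455 - (4)·-1.564) / (10) = 0.001;  w ← (1−ω)·0.000 + ω·0.001 = 0.001

(0.385, 0.455, -1.564, 0.001)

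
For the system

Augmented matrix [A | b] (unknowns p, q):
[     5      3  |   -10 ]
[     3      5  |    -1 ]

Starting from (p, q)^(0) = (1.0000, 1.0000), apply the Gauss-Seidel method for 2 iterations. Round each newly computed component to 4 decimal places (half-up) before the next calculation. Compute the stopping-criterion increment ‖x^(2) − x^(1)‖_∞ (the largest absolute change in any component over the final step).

0.2160

Iteration 1:
  p = (-10 - (3)·1.0000) / (5) = -2.6000
  q = (-1 - (3)·-2.6000) / (5) = 1.3600
Iteration 2:
  p = (-10 - (3)·1.3600) / (5) = -2.8160
  q = (-1 - (3)·-2.8160) / (5) = 1.4896
Change: (-0.2160, 0.1296) → max |·| = 0.2160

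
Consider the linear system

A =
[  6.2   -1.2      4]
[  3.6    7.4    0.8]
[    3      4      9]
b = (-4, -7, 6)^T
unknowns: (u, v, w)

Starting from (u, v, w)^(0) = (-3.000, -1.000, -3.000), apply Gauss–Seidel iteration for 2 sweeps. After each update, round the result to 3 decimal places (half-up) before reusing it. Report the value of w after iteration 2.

1.290

Iteration 1:
  u = (-4 - (-1.2)·-1.000 - (4)·-3.000) / (6.2) = 1.097
  v = (-7 - (3.6)·1.097 - (0.8)·-3.000) / (7.4) = -1.155
  w = (6 - (3)·1.097 - (4)·-1.155) / (9) = 0.814
Iteration 2:
  u = (-4 - (-1.2)·-1.155 - (4)·0.814) / (6.2) = -1.394
  v = (-7 - (3.6)·-1.394 - (0.8)·0.814) / (7.4) = -0.356
  w = (6 - (3)·-1.394 - (4)·-0.356) / (9) = 1.290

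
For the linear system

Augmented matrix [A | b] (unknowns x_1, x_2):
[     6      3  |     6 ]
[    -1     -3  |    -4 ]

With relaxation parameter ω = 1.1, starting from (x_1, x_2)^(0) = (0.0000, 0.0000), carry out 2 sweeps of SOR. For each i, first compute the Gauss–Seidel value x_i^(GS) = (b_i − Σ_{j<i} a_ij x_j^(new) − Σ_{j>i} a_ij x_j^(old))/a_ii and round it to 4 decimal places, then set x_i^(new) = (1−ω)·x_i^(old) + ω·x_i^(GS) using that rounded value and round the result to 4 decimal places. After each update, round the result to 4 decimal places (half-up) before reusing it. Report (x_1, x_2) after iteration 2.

(0.4051, 1.2118)

Iteration 1:
  x_1: GS value = (6 - (3)·0.0000) / (6) = 1.0000;  x_1 ← (1−ω)·0.0000 + ω·1.0000 = 1.1000
  x_2: GS value = (-4 - (-1)·1.1000) / (-3) = 0.9667;  x_2 ← (1−ω)·0.0000 + ω·0.9667 = 1.0634
Iteration 2:
  x_1: GS value = (6 - (3)·1.0634) / (6) = 0.4683;  x_1 ← (1−ω)·1.1000 + ω·0.4683 = 0.4051
  x_2: GS value = (-4 - (-1)·0.4051) / (-3) = 1.1983;  x_2 ← (1−ω)·1.0634 + ω·1.1983 = 1.2118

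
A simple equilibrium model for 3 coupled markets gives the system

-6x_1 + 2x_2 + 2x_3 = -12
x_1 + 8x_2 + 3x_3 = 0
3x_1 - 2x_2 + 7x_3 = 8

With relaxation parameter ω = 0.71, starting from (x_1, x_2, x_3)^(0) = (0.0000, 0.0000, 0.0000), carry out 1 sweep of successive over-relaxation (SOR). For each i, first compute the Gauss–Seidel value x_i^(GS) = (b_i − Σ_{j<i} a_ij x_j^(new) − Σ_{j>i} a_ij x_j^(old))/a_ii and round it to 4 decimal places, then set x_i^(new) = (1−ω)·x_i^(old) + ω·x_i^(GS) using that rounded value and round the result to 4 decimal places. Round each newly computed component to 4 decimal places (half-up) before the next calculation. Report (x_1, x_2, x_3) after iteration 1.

Iteration 1:
  x_1: GS value = (-12 - (2)·0.0000 - (2)·0.0000) / (-6) = 2.0000;  x_1 ← (1−ω)·0.0000 + ω·2.0000 = 1.4200
  x_2: GS value = (0 - (1)·1.4200 - (3)·0.0000) / (8) = -0.1775;  x_2 ← (1−ω)·0.0000 + ω·-0.1775 = -0.1260
  x_3: GS value = (8 - (3)·1.4200 - (-2)·-0.1260) / (7) = 0.4983;  x_3 ← (1−ω)·0.0000 + ω·0.4983 = 0.3538

(1.4200, -0.1260, 0.3538)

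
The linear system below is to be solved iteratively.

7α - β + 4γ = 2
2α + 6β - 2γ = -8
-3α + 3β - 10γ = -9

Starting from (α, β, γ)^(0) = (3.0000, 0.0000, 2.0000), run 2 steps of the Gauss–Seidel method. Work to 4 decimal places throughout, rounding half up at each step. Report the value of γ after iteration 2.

0.7501

Iteration 1:
  α = (2 - (-1)·0.0000 - (4)·2.0000) / (7) = -0.8571
  β = (-8 - (2)·-0.8571 - (-2)·2.0000) / (6) = -0.3810
  γ = (-9 - (-3)·-0.8571 - (3)·-0.3810) / (-10) = 1.0428
Iteration 2:
  α = (2 - (-1)·-0.3810 - (4)·1.0428) / (7) = -0.3646
  β = (-8 - (2)·-0.3646 - (-2)·1.0428) / (6) = -0.8642
  γ = (-9 - (-3)·-0.3646 - (3)·-0.8642) / (-10) = 0.7501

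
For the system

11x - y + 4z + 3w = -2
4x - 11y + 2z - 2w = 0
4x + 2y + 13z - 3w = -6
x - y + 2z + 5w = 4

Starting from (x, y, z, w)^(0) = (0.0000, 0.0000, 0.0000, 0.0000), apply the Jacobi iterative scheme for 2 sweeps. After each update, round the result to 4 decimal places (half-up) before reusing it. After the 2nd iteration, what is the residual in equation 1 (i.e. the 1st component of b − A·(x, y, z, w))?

-1.9203

Iteration 1:
  x = (-2 - (-1)·0.0000 - (4)·0.0000 - (3)·0.0000) / (11) = -0.1818
  y = (0 - (4)·0.0000 - (2)·0.0000 - (-2)·0.0000) / (-11) = 0.0000
  z = (-6 - (4)·0.0000 - (2)·0.0000 - (-3)·0.0000) / (13) = -0.4615
  w = (4 - (1)·0.0000 - (-1)·0.0000 - (2)·0.0000) / (5) = 0.8000
Iteration 2:
  x = (-2 - (-1)·0.0000 - (4)·-0.4615 - (3)·0.8000) / (11) = -0.2322
  y = (0 - (4)·-0.1818 - (2)·-0.4615 - (-2)·0.8000) / (-11) = -0.2955
  z = (-6 - (4)·-0.1818 - (2)·0.0000 - (-3)·0.8000) / (13) = -0.2210
  w = (4 - (1)·-0.1818 - (-1)·0.0000 - (2)·-0.4615) / (5) = 1.0210
Residual b − A·x = (-1.9203, 0.1623, 1.4558, -0.7263)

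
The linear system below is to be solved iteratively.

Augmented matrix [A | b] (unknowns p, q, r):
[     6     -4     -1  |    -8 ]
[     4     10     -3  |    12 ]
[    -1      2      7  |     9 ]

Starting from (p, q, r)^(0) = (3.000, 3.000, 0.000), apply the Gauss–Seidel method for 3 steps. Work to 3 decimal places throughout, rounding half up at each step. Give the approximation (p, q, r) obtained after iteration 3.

(-0.051, 1.434, 0.869)

Iteration 1:
  p = (-8 - (-4)·3.000 - (-1)·0.000) / (6) = 0.667
  q = (12 - (4)·0.667 - (-3)·0.000) / (10) = 0.933
  r = (9 - (-1)·0.667 - (2)·0.933) / (7) = 1.114
Iteration 2:
  p = (-8 - (-4)·0.933 - (-1)·1.114) / (6) = -0.526
  q = (12 - (4)·-0.526 - (-3)·1.114) / (10) = 1.745
  r = (9 - (-1)·-0.526 - (2)·1.745) / (7) = 0.712
Iteration 3:
  p = (-8 - (-4)·1.745 - (-1)·0.712) / (6) = -0.051
  q = (12 - (4)·-0.051 - (-3)·0.712) / (10) = 1.434
  r = (9 - (-1)·-0.051 - (2)·1.434) / (7) = 0.869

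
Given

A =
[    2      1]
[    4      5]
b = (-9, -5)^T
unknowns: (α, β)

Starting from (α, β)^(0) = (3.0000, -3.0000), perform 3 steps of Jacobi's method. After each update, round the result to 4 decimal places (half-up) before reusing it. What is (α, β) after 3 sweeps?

(-5.2000, 1.2400)

Iteration 1:
  α = (-9 - (1)·-3.0000) / (2) = -3.0000
  β = (-5 - (4)·3.0000) / (5) = -3.4000
Iteration 2:
  α = (-9 - (1)·-3.4000) / (2) = -2.8000
  β = (-5 - (4)·-3.0000) / (5) = 1.4000
Iteration 3:
  α = (-9 - (1)·1.4000) / (2) = -5.2000
  β = (-5 - (4)·-2.8000) / (5) = 1.2400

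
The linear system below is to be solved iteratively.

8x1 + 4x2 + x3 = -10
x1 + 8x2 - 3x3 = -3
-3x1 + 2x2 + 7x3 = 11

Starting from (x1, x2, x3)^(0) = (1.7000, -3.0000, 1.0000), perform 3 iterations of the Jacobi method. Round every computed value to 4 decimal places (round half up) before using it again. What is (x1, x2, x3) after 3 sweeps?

Iteration 1:
  x1 = (-10 - (4)·-3.0000 - (1)·1.0000) / (8) = 0.1250
  x2 = (-3 - (1)·1.7000 - (-3)·1.0000) / (8) = -0.2125
  x3 = (11 - (-3)·1.7000 - (2)·-3.0000) / (7) = 3.1571
Iteration 2:
  x1 = (-10 - (4)·-0.2125 - (1)·3.1571) / (8) = -1.5384
  x2 = (-3 - (1)·0.1250 - (-3)·3.1571) / (8) = 0.7933
  x3 = (11 - (-3)·0.1250 - (2)·-0.2125) / (7) = 1.6857
Iteration 3:
  x1 = (-10 - (4)·0.7933 - (1)·1.6857) / (8) = -1.8574
  x2 = (-3 - (1)·-1.5384 - (-3)·1.6857) / (8) = 0.4494
  x3 = (11 - (-3)·-1.5384 - (2)·0.7933) / (7) = 0.6855

(-1.8574, 0.4494, 0.6855)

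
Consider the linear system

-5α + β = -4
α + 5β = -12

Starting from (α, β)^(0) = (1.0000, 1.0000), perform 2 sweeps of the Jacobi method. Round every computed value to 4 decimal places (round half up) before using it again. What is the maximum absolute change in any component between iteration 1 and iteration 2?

Iteration 1:
  α = (-4 - (1)·1.0000) / (-5) = 1.0000
  β = (-12 - (1)·1.0000) / (5) = -2.6000
Iteration 2:
  α = (-4 - (1)·-2.6000) / (-5) = 0.2800
  β = (-12 - (1)·1.0000) / (5) = -2.6000
Change: (-0.7200, 0.0000) → max |·| = 0.7200

0.7200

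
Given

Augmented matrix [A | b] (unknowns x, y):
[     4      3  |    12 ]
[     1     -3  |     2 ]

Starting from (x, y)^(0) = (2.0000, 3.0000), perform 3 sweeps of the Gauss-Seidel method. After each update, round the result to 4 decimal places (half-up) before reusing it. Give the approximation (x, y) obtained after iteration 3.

(2.6719, 0.2240)

Iteration 1:
  x = (12 - (3)·3.0000) / (4) = 0.7500
  y = (2 - (1)·0.7500) / (-3) = -0.4167
Iteration 2:
  x = (12 - (3)·-0.4167) / (4) = 3.3125
  y = (2 - (1)·3.3125) / (-3) = 0.4375
Iteration 3:
  x = (12 - (3)·0.4375) / (4) = 2.6719
  y = (2 - (1)·2.6719) / (-3) = 0.2240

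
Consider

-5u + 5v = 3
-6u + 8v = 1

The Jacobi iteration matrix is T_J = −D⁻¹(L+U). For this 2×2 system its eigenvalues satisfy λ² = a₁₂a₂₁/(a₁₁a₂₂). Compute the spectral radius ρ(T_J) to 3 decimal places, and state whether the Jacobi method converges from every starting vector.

a₁₂a₂₁/(a₁₁a₂₂) = (5)·(-6) / ((-5)·(8)) = 0.750000
ρ = √|0.750000| = √0.750000 = 0.866
ρ < 1, so Jacobi converges

0.866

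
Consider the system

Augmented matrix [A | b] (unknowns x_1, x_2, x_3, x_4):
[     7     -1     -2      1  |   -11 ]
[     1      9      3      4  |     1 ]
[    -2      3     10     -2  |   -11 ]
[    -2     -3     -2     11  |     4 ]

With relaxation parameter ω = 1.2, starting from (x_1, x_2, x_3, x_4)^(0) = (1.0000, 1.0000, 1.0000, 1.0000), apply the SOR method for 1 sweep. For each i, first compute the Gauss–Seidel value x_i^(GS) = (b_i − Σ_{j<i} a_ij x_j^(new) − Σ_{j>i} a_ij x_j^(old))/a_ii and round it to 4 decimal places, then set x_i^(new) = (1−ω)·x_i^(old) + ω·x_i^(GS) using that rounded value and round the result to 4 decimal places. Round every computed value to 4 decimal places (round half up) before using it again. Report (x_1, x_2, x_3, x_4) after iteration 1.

(-1.7428, -0.7676, -1.4220, -0.7053)

Iteration 1:
  x_1: GS value = (-11 - (-1)·1.0000 - (-2)·1.0000 - (1)·1.0000) / (7) = -1.2857;  x_1 ← (1−ω)·1.0000 + ω·-1.2857 = -1.7428
  x_2: GS value = (1 - (1)·-1.7428 - (3)·1.0000 - (4)·1.0000) / (9) = -0.4730;  x_2 ← (1−ω)·1.0000 + ω·-0.4730 = -0.7676
  x_3: GS value = (-11 - (-2)·-1.7428 - (3)·-0.7676 - (-2)·1.0000) / (10) = -1.0183;  x_3 ← (1−ω)·1.0000 + ω·-1.0183 = -1.4220
  x_4: GS value = (4 - (-2)·-1.7428 - (-3)·-0.7676 - (-2)·-1.4220) / (11) = -0.4211;  x_4 ← (1−ω)·1.0000 + ω·-0.4211 = -0.7053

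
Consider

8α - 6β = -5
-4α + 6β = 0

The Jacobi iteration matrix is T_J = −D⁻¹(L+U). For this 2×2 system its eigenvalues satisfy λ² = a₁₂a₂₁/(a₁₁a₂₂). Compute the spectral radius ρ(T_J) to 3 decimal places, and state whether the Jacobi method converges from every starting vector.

0.707

a₁₂a₂₁/(a₁₁a₂₂) = (-6)·(-4) / ((8)·(6)) = 0.500000
ρ = √|0.500000| = √0.500000 = 0.707
ρ < 1, so Jacobi converges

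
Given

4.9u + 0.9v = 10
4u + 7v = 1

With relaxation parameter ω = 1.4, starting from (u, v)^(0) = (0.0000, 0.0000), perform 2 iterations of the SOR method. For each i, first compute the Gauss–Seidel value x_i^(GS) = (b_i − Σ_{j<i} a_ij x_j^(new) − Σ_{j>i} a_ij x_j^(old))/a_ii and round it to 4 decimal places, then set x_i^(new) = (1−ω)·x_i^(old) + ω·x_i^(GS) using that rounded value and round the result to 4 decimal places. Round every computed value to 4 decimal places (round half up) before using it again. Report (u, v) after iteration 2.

Iteration 1:
  u: GS value = (10 - (0.9)·0.0000) / (4.9) = 2.0408;  u ← (1−ω)·0.0000 + ω·2.0408 = 2.8571
  v: GS value = (1 - (4)·2.8571) / (7) = -1.4898;  v ← (1−ω)·0.0000 + ω·-1.4898 = -2.0857
Iteration 2:
  u: GS value = (10 - (0.9)·-2.0857) / (4.9) = 2.4239;  u ← (1−ω)·2.8571 + ω·2.4239 = 2.2506
  v: GS value = (1 - (4)·2.2506) / (7) = -1.1432;  v ← (1−ω)·-2.0857 + ω·-1.1432 = -0.7662

(2.2506, -0.7662)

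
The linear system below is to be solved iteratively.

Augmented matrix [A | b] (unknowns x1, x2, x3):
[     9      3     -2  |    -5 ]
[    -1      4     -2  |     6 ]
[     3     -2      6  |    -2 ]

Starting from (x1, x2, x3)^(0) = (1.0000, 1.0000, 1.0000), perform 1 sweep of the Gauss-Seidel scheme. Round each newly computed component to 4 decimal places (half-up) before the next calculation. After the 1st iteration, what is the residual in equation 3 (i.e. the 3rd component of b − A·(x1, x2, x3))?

0.0001

Iteration 1:
  x1 = (-5 - (3)·1.0000 - (-2)·1.0000) / (9) = -0.6667
  x2 = (6 - (-1)·-0.6667 - (-2)·1.0000) / (4) = 1.8333
  x3 = (-2 - (3)·-0.6667 - (-2)·1.8333) / (6) = 0.6111
Residual b − A·x = (-3.2774, -0.7777, 0.0001)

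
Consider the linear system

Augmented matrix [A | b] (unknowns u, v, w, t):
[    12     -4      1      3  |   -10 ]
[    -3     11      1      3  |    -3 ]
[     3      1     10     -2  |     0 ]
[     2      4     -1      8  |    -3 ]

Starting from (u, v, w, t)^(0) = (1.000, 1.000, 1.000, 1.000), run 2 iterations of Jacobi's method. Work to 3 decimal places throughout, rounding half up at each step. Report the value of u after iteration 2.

Iteration 1:
  u = (-10 - (-4)·1.000 - (1)·1.000 - (3)·1.000) / (12) = -0.833
  v = (-3 - (-3)·1.000 - (1)·1.000 - (3)·1.000) / (11) = -0.364
  w = (0 - (3)·1.000 - (1)·1.000 - (-2)·1.000) / (10) = -0.200
  t = (-3 - (2)·1.000 - (4)·1.000 - (-1)·1.000) / (8) = -1.000
Iteration 2:
  u = (-10 - (-4)·-0.364 - (1)·-0.200 - (3)·-1.000) / (12) = -0.688
  v = (-3 - (-3)·-0.833 - (1)·-0.200 - (3)·-1.000) / (11) = -0.209
  w = (0 - (3)·-0.833 - (1)·-0.364 - (-2)·-1.000) / (10) = 0.086
  t = (-3 - (2)·-0.833 - (4)·-0.364 - (-1)·-0.200) / (8) = -0.010

-0.688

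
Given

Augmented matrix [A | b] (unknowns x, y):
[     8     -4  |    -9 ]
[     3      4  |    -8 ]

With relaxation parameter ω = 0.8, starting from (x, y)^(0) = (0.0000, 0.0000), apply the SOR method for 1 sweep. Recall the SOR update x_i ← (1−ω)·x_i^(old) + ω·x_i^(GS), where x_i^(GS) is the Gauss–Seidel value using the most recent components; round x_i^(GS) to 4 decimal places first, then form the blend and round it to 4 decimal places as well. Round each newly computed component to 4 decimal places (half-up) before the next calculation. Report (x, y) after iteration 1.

(-0.9000, -1.0600)

Iteration 1:
  x: GS value = (-9 - (-4)·0.0000) / (8) = -1.1250;  x ← (1−ω)·0.0000 + ω·-1.1250 = -0.9000
  y: GS value = (-8 - (3)·-0.9000) / (4) = -1.3250;  y ← (1−ω)·0.0000 + ω·-1.3250 = -1.0600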